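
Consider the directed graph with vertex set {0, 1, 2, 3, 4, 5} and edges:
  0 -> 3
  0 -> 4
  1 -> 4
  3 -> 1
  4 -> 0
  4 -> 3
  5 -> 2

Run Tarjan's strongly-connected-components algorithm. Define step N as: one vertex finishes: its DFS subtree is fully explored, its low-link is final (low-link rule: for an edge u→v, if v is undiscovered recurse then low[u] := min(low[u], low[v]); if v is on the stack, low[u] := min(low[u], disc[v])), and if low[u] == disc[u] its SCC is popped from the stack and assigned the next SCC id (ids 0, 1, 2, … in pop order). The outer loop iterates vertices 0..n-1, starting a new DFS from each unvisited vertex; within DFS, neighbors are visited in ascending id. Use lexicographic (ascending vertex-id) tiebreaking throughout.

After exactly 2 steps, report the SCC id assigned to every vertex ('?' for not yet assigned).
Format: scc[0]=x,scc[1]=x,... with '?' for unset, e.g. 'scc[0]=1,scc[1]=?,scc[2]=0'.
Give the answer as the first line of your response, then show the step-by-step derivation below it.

scc[0]=?,scc[1]=?,scc[2]=?,scc[3]=?,scc[4]=?,scc[5]=?

step 1: low=(low[0]=0,low[1]=2,low[2]=?,low[3]=1,low[4]=0,low[5]=?); scc=(scc[0]=?,scc[1]=?,scc[2]=?,scc[3]=?,scc[4]=?,scc[5]=?)
step 2: low=(low[0]=0,low[1]=0,low[2]=?,low[3]=1,low[4]=0,low[5]=?); scc=(scc[0]=?,scc[1]=?,scc[2]=?,scc[3]=?,scc[4]=?,scc[5]=?)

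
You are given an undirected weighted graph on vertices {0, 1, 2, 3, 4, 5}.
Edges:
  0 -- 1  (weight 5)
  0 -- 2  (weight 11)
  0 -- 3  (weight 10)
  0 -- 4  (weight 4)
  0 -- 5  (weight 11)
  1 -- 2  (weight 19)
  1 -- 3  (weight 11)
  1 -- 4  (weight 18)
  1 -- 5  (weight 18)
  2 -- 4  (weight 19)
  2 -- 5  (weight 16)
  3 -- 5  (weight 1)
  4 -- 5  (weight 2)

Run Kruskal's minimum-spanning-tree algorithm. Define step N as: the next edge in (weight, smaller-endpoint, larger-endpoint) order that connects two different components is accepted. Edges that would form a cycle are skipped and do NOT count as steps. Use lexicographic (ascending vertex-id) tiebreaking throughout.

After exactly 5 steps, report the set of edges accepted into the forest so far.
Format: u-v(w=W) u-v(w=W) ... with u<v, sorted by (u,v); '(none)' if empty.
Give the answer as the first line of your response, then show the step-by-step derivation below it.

0-1(w=5) 0-2(w=11) 0-4(w=4) 3-5(w=1) 4-5(w=2)

step 1: add edge 3-5 (w=1); MST = {3-5(w=1)}
step 2: add edge 4-5 (w=2); MST = {3-5(w=1) 4-5(w=2)}
step 3: add edge 0-4 (w=4); MST = {0-4(w=4) 3-5(w=1) 4-5(w=2)}
step 4: add edge 0-1 (w=5); MST = {0-1(w=5) 0-4(w=4) 3-5(w=1) 4-5(w=2)}
step 5: add edge 0-2 (w=11); MST = {0-1(w=5) 0-2(w=11) 0-4(w=4) 3-5(w=1) 4-5(w=2)}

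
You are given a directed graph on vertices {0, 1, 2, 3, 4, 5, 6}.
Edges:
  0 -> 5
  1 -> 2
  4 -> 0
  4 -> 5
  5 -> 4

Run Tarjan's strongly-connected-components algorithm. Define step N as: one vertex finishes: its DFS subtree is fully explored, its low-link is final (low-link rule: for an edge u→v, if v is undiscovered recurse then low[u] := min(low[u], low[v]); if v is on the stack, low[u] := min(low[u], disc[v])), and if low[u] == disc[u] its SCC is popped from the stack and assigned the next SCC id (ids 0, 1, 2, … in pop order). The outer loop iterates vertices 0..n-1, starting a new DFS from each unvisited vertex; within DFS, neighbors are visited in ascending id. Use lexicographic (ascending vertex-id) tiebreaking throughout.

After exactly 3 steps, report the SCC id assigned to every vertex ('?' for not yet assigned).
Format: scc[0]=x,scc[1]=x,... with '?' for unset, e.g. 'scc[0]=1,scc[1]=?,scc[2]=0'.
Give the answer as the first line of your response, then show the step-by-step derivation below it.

scc[0]=0,scc[1]=?,scc[2]=?,scc[3]=?,scc[4]=0,scc[5]=0,scc[6]=?

step 1: low=(low[0]=0,low[1]=?,low[2]=?,low[3]=?,low[4]=0,low[5]=1,low[6]=?); scc=(scc[0]=?,scc[1]=?,scc[2]=?,scc[3]=?,scc[4]=?,scc[5]=?,scc[6]=?)
step 2: low=(low[0]=0,low[1]=?,low[2]=?,low[3]=?,low[4]=0,low[5]=0,low[6]=?); scc=(scc[0]=?,scc[1]=?,scc[2]=?,scc[3]=?,scc[4]=?,scc[5]=?,scc[6]=?)
step 3: low=(low[0]=0,low[1]=?,low[2]=?,low[3]=?,low[4]=0,low[5]=0,low[6]=?); scc=(scc[0]=0,scc[1]=?,scc[2]=?,scc[3]=?,scc[4]=0,scc[5]=0,scc[6]=?)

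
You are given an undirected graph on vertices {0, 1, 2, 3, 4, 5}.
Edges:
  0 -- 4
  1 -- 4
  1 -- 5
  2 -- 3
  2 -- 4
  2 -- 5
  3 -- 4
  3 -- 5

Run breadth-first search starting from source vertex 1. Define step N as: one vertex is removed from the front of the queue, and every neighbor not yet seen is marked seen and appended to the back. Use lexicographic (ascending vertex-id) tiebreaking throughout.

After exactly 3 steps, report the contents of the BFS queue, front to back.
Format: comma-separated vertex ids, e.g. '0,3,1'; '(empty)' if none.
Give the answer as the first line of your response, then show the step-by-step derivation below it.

0,2,3

step 1: dequeue 1; queue=[4,5]; order=1
step 2: dequeue 4; queue=[5,0,2,3]; order=1,4
step 3: dequeue 5; queue=[0,2,3]; order=1,4,5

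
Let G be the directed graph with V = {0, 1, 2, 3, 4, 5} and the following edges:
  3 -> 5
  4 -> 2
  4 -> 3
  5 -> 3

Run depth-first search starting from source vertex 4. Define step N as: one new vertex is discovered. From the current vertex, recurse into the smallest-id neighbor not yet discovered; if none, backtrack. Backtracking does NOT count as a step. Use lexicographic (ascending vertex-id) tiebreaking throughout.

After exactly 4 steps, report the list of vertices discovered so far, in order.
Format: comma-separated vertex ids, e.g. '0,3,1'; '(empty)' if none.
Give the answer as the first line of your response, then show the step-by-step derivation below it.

4,2,3,5

step 1: discover 4; path=4; order=4
step 2: discover 2; path=4>2; order=4,2
step 3: discover 3; path=4>3; order=4,2,3
step 4: discover 5; path=4>3>5; order=4,2,3,5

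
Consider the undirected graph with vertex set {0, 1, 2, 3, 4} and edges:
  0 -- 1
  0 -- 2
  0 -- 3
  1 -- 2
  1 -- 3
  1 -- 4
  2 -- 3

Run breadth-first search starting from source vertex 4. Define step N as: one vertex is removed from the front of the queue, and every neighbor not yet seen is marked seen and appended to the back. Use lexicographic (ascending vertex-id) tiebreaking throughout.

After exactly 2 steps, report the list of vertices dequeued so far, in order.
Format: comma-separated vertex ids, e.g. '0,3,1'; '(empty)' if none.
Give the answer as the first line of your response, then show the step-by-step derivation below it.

4,1

step 1: dequeue 4; queue=[1]; order=4
step 2: dequeue 1; queue=[0,2,3]; order=4,1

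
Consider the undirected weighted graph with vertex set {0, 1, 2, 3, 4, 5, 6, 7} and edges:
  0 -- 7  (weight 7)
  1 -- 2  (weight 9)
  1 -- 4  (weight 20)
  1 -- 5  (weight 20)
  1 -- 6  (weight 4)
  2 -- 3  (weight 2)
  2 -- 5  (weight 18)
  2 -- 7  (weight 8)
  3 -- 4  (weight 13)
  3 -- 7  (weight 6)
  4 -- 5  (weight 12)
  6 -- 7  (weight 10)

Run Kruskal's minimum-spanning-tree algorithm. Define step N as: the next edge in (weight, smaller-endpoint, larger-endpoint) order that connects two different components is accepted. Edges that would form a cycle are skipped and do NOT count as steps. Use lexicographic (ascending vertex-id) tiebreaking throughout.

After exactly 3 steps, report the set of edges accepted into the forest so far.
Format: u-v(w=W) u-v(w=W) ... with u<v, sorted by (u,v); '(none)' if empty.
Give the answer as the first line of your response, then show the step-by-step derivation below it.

1-6(w=4) 2-3(w=2) 3-7(w=6)

step 1: add edge 2-3 (w=2); MST = {2-3(w=2)}
step 2: add edge 1-6 (w=4); MST = {1-6(w=4) 2-3(w=2)}
step 3: add edge 3-7 (w=6); MST = {1-6(w=4) 2-3(w=2) 3-7(w=6)}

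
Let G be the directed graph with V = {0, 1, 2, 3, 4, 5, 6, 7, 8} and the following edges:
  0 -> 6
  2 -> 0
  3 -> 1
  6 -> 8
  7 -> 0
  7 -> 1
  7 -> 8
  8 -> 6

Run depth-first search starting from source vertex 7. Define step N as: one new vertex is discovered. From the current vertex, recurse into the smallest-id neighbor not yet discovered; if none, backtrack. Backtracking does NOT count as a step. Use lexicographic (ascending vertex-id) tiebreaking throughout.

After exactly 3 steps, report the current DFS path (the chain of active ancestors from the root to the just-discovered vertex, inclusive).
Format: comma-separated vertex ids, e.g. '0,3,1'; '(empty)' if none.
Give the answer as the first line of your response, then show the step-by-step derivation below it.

7,0,6

step 1: discover 7; path=7; order=7
step 2: discover 0; path=7>0; order=7,0
step 3: discover 6; path=7>0>6; order=7,0,6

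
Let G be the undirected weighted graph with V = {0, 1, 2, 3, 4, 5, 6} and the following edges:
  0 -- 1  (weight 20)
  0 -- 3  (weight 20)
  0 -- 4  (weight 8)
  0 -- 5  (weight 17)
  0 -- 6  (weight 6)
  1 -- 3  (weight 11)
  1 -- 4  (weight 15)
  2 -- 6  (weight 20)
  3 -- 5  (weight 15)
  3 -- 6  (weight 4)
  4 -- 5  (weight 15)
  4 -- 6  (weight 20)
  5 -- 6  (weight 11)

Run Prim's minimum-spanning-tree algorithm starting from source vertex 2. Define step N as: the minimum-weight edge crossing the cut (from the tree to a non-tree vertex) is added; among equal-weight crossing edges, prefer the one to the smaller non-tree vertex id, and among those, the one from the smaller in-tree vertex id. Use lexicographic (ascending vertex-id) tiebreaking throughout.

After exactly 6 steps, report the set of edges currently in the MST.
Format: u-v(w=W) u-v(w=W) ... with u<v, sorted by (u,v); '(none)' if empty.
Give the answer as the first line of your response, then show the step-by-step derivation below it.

0-4(w=8) 0-6(w=6) 1-3(w=11) 2-6(w=20) 3-6(w=4) 5-6(w=11)

step 1: add edge 2-6 (w=20); MST = {2-6(w=20)}
step 2: add edge 3-6 (w=4); MST = {2-6(w=20) 3-6(w=4)}
step 3: add edge 0-6 (w=6); MST = {0-6(w=6) 2-6(w=20) 3-6(w=4)}
step 4: add edge 0-4 (w=8); MST = {0-4(w=8) 0-6(w=6) 2-6(w=20) 3-6(w=4)}
step 5: add edge 1-3 (w=11); MST = {0-4(w=8) 0-6(w=6) 1-3(w=11) 2-6(w=20) 3-6(w=4)}
step 6: add edge 5-6 (w=11); MST = {0-4(w=8) 0-6(w=6) 1-3(w=11) 2-6(w=20) 3-6(w=4) 5-6(w=11)}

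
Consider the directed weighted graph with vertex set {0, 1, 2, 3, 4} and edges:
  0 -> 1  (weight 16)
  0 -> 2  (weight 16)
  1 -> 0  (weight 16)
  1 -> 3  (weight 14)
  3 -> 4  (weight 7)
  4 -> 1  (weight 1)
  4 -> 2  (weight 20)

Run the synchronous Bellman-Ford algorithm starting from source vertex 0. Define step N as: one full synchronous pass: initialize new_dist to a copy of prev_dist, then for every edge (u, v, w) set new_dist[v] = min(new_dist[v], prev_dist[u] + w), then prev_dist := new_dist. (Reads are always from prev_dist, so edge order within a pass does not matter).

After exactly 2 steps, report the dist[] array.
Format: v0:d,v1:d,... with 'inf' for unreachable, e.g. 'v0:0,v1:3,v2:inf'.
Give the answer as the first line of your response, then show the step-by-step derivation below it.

v0:0,v1:16,v2:16,v3:30,v4:inf

step 1: dist = v0:0,v1:16,v2:16,v3:inf,v4:inf
step 2: dist = v0:0,v1:16,v2:16,v3:30,v4:inf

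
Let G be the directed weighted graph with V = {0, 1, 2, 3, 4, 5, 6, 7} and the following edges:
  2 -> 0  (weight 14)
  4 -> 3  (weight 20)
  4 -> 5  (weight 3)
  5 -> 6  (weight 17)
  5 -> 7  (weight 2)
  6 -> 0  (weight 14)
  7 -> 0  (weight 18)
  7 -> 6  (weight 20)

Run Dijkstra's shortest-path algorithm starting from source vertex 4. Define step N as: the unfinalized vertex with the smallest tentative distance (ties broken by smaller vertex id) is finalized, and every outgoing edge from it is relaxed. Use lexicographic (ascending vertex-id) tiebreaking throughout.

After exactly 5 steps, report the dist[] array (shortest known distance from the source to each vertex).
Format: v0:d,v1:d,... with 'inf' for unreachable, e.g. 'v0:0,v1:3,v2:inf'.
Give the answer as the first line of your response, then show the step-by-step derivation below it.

v0:23,v1:inf,v2:inf,v3:20,v4:0,v5:3,v6:20,v7:5

step 1: dist = v0:inf,v1:inf,v2:inf,v3:20,v4:0,v5:3,v6:inf,v7:inf
step 2: dist = v0:inf,v1:inf,v2:inf,v3:20,v4:0,v5:3,v6:20,v7:5
step 3: dist = v0:23,v1:inf,v2:inf,v3:20,v4:0,v5:3,v6:20,v7:5
step 4: dist = v0:23,v1:inf,v2:inf,v3:20,v4:0,v5:3,v6:20,v7:5
step 5: dist = v0:23,v1:inf,v2:inf,v3:20,v4:0,v5:3,v6:20,v7:5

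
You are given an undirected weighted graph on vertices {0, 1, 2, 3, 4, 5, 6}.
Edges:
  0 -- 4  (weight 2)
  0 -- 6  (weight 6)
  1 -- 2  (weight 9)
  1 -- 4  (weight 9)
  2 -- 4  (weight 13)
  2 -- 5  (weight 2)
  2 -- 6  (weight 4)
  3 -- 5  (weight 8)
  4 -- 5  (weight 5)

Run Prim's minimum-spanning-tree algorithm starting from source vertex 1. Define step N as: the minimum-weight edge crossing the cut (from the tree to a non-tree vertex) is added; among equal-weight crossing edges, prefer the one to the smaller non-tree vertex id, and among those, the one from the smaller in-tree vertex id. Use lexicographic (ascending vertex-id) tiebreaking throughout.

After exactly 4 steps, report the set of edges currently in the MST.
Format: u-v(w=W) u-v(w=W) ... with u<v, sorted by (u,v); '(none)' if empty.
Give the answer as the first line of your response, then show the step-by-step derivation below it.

1-2(w=9) 2-5(w=2) 2-6(w=4) 4-5(w=5)

step 1: add edge 1-2 (w=9); MST = {1-2(w=9)}
step 2: add edge 2-5 (w=2); MST = {1-2(w=9) 2-5(w=2)}
step 3: add edge 2-6 (w=4); MST = {1-2(w=9) 2-5(w=2) 2-6(w=4)}
step 4: add edge 4-5 (w=5); MST = {1-2(w=9) 2-5(w=2) 2-6(w=4) 4-5(w=5)}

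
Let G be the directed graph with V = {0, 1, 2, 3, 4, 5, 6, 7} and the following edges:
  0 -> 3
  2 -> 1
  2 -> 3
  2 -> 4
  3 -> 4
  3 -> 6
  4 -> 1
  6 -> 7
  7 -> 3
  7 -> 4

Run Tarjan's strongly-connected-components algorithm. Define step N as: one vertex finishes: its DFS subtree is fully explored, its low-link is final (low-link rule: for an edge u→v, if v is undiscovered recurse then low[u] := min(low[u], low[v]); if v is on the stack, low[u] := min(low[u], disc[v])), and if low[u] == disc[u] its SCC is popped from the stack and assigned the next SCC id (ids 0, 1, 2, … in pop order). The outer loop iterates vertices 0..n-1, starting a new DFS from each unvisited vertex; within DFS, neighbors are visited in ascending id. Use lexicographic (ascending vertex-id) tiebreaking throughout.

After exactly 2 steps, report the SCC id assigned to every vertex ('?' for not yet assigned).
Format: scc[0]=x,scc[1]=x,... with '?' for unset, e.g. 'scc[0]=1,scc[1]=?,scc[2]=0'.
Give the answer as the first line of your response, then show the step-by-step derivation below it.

scc[0]=?,scc[1]=0,scc[2]=?,scc[3]=?,scc[4]=1,scc[5]=?,scc[6]=?,scc[7]=?

step 1: low=(low[0]=0,low[1]=3,low[2]=?,low[3]=1,low[4]=2,low[5]=?,low[6]=?,low[7]=?); scc=(scc[0]=?,scc[1]=0,scc[2]=?,scc[3]=?,scc[4]=?,scc[5]=?,scc[6]=?,scc[7]=?)
step 2: low=(low[0]=0,low[1]=3,low[2]=?,low[3]=1,low[4]=2,low[5]=?,low[6]=?,low[7]=?); scc=(scc[0]=?,scc[1]=0,scc[2]=?,scc[3]=?,scc[4]=1,scc[5]=?,scc[6]=?,scc[7]=?)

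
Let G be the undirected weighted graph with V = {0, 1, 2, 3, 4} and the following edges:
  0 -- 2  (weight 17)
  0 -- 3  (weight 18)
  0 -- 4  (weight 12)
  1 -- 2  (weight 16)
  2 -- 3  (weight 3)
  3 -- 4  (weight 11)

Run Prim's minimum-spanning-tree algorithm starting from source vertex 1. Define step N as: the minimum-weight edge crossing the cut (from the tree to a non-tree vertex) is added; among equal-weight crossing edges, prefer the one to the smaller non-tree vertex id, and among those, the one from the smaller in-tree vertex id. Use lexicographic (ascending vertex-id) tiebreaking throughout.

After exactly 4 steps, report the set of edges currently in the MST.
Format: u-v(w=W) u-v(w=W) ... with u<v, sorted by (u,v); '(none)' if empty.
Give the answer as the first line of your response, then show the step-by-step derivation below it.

0-4(w=12) 1-2(w=16) 2-3(w=3) 3-4(w=11)

step 1: add edge 1-2 (w=16); MST = {1-2(w=16)}
step 2: add edge 2-3 (w=3); MST = {1-2(w=16) 2-3(w=3)}
step 3: add edge 3-4 (w=11); MST = {1-2(w=16) 2-3(w=3) 3-4(w=11)}
step 4: add edge 0-4 (w=12); MST = {0-4(w=12) 1-2(w=16) 2-3(w=3) 3-4(w=11)}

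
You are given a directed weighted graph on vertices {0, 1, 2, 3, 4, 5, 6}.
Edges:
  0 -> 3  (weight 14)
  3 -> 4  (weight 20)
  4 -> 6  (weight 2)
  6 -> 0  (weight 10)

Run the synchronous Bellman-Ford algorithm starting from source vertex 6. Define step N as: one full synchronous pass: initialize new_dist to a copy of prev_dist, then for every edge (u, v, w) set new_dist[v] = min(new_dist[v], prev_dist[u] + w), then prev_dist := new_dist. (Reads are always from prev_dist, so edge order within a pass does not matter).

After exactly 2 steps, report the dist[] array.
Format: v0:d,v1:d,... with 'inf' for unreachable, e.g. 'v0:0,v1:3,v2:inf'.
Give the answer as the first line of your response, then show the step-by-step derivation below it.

v0:10,v1:inf,v2:inf,v3:24,v4:inf,v5:inf,v6:0

step 1: dist = v0:10,v1:inf,v2:inf,v3:inf,v4:inf,v5:inf,v6:0
step 2: dist = v0:10,v1:inf,v2:inf,v3:24,v4:inf,v5:inf,v6:0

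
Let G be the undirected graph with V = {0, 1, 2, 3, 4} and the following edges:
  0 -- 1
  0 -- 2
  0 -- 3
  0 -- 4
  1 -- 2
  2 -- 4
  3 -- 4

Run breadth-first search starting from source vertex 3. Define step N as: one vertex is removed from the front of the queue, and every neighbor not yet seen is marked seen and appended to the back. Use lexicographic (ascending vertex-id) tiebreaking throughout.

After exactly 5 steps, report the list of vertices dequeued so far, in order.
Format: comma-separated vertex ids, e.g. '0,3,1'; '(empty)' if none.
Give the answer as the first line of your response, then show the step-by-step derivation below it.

3,0,4,1,2

step 1: dequeue 3; queue=[0,4]; order=3
step 2: dequeue 0; queue=[4,1,2]; order=3,0
step 3: dequeue 4; queue=[1,2]; order=3,0,4
step 4: dequeue 1; queue=[2]; order=3,0,4,1
step 5: dequeue 2; queue=[(empty)]; order=3,0,4,1,2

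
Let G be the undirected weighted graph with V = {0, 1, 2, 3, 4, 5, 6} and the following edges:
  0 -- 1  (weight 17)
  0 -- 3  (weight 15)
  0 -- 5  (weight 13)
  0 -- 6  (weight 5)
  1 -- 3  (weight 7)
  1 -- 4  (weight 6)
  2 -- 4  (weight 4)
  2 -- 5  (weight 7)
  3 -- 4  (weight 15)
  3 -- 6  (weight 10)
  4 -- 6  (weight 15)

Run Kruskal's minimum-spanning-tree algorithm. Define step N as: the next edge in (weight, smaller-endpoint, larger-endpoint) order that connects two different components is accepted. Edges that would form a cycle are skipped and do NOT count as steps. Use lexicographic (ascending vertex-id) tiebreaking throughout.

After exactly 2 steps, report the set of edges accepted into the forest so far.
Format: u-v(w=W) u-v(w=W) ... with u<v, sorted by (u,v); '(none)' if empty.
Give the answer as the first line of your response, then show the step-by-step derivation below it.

0-6(w=5) 2-4(w=4)

step 1: add edge 2-4 (w=4); MST = {2-4(w=4)}
step 2: add edge 0-6 (w=5); MST = {0-6(w=5) 2-4(w=4)}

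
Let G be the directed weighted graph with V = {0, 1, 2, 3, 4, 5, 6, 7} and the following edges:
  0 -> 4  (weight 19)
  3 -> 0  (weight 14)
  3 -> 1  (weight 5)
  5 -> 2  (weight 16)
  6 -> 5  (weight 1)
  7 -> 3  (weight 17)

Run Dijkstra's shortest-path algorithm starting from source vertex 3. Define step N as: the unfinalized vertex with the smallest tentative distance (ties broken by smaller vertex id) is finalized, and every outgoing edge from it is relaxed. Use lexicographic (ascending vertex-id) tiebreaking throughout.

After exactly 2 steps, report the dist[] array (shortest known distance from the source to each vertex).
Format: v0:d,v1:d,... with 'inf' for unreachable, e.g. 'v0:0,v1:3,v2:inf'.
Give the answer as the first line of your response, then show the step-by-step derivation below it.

v0:14,v1:5,v2:inf,v3:0,v4:inf,v5:inf,v6:inf,v7:inf

step 1: dist = v0:14,v1:5,v2:inf,v3:0,v4:inf,v5:inf,v6:inf,v7:inf
step 2: dist = v0:14,v1:5,v2:inf,v3:0,v4:inf,v5:inf,v6:inf,v7:inf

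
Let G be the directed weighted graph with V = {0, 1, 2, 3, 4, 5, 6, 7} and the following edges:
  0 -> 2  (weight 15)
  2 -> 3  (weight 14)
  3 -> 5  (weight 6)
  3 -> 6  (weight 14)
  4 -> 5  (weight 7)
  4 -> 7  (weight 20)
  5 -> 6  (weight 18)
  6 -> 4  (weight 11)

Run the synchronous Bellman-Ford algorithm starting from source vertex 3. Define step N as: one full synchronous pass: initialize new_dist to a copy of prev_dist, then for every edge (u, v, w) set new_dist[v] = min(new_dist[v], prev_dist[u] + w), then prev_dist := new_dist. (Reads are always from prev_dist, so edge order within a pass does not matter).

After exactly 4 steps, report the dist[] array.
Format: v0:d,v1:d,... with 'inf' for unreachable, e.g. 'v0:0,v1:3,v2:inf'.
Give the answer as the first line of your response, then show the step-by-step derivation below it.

v0:inf,v1:inf,v2:inf,v3:0,v4:25,v5:6,v6:14,v7:45

step 1: dist = v0:inf,v1:inf,v2:inf,v3:0,v4:inf,v5:6,v6:14,v7:inf
step 2: dist = v0:inf,v1:inf,v2:inf,v3:0,v4:25,v5:6,v6:14,v7:inf
step 3: dist = v0:inf,v1:inf,v2:inf,v3:0,v4:25,v5:6,v6:14,v7:45
step 4: dist = v0:inf,v1:inf,v2:inf,v3:0,v4:25,v5:6,v6:14,v7:45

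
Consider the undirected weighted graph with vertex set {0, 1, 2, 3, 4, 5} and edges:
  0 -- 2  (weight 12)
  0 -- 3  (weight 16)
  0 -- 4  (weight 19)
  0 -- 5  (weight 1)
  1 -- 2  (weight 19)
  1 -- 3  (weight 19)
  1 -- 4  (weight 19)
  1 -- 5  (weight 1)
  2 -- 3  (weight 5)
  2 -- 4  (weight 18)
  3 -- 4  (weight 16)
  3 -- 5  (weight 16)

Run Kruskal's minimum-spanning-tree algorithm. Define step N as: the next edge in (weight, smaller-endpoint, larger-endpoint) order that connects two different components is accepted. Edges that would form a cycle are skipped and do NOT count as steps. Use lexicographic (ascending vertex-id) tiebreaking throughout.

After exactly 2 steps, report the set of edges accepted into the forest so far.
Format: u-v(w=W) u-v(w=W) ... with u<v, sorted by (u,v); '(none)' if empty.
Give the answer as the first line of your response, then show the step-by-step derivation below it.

0-5(w=1) 1-5(w=1)

step 1: add edge 0-5 (w=1); MST = {0-5(w=1)}
step 2: add edge 1-5 (w=1); MST = {0-5(w=1) 1-5(w=1)}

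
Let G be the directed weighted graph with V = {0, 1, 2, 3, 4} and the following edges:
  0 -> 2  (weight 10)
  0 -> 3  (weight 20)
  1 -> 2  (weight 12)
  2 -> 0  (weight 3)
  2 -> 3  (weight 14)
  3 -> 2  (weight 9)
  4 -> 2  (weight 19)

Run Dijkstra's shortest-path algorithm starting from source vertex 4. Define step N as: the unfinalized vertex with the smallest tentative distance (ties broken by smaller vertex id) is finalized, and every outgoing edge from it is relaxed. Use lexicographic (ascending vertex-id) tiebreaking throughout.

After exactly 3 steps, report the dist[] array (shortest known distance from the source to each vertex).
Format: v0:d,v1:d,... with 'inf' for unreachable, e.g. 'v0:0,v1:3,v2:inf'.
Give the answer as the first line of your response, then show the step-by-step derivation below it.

v0:22,v1:inf,v2:19,v3:33,v4:0

step 1: dist = v0:inf,v1:inf,v2:19,v3:inf,v4:0
step 2: dist = v0:22,v1:inf,v2:19,v3:33,v4:0
step 3: dist = v0:22,v1:inf,v2:19,v3:33,v4:0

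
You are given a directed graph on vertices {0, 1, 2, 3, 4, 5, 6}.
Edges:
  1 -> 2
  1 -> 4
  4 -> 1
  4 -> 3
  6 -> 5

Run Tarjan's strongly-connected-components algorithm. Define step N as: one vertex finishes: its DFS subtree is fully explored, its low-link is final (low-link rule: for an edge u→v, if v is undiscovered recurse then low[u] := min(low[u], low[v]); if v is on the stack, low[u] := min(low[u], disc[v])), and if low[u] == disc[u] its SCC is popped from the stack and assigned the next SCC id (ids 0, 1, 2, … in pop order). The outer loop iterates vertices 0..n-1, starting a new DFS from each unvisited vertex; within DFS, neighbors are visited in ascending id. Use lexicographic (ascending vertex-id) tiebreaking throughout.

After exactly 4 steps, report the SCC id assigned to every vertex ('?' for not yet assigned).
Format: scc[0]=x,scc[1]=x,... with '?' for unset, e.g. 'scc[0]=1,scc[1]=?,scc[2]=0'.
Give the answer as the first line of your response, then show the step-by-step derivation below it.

scc[0]=0,scc[1]=?,scc[2]=1,scc[3]=2,scc[4]=?,scc[5]=?,scc[6]=?

step 1: low=(low[0]=0,low[1]=?,low[2]=?,low[3]=?,low[4]=?,low[5]=?,low[6]=?); scc=(scc[0]=0,scc[1]=?,scc[2]=?,scc[3]=?,scc[4]=?,scc[5]=?,scc[6]=?)
step 2: low=(low[0]=0,low[1]=1,low[2]=2,low[3]=?,low[4]=?,low[5]=?,low[6]=?); scc=(scc[0]=0,scc[1]=?,scc[2]=1,scc[3]=?,scc[4]=?,scc[5]=?,scc[6]=?)
step 3: low=(low[0]=0,low[1]=1,low[2]=2,low[3]=4,low[4]=1,low[5]=?,low[6]=?); scc=(scc[0]=0,scc[1]=?,scc[2]=1,scc[3]=2,scc[4]=?,scc[5]=?,scc[6]=?)
step 4: low=(low[0]=0,low[1]=1,low[2]=2,low[3]=4,low[4]=1,low[5]=?,low[6]=?); scc=(scc[0]=0,scc[1]=?,scc[2]=1,scc[3]=2,scc[4]=?,scc[5]=?,scc[6]=?)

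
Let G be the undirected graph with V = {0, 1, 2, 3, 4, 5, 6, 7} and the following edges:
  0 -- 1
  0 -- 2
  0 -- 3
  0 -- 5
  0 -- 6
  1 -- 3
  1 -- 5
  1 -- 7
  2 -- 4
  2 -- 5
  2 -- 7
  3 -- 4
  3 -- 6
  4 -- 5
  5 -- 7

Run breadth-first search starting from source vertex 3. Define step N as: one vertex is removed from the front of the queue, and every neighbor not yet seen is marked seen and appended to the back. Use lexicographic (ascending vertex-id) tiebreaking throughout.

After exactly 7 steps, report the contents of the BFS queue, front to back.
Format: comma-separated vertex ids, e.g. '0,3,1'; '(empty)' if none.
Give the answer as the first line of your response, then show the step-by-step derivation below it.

7

step 1: dequeue 3; queue=[0,1,4,6]; order=3
step 2: dequeue 0; queue=[1,4,6,2,5]; order=3,0
step 3: dequeue 1; queue=[4,6,2,5,7]; order=3,0,1
step 4: dequeue 4; queue=[6,2,5,7]; order=3,0,1,4
step 5: dequeue 6; queue=[2,5,7]; order=3,0,1,4,6
step 6: dequeue 2; queue=[5,7]; order=3,0,1,4,6,2
step 7: dequeue 5; queue=[7]; order=3,0,1,4,6,2,5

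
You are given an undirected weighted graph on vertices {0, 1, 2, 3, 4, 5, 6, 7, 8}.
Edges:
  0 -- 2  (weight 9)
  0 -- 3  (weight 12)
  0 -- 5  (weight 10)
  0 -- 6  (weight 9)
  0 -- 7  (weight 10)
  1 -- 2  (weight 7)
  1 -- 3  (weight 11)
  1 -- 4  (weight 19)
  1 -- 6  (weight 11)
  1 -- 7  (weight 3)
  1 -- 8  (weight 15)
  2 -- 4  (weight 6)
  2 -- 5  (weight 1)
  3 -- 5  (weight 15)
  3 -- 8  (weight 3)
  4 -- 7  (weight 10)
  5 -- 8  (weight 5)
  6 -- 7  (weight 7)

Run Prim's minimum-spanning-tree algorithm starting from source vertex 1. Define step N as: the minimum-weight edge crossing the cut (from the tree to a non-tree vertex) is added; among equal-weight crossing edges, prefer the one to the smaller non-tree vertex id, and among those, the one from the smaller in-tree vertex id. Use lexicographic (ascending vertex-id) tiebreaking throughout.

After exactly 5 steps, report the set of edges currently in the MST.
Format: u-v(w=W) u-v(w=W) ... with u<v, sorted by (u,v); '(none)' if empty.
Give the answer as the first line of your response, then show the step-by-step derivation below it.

1-2(w=7) 1-7(w=3) 2-5(w=1) 3-8(w=3) 5-8(w=5)

step 1: add edge 1-7 (w=3); MST = {1-7(w=3)}
step 2: add edge 1-2 (w=7); MST = {1-2(w=7) 1-7(w=3)}
step 3: add edge 2-5 (w=1); MST = {1-2(w=7) 1-7(w=3) 2-5(w=1)}
step 4: add edge 5-8 (w=5); MST = {1-2(w=7) 1-7(w=3) 2-5(w=1) 5-8(w=5)}
step 5: add edge 3-8 (w=3); MST = {1-2(w=7) 1-7(w=3) 2-5(w=1) 3-8(w=3) 5-8(w=5)}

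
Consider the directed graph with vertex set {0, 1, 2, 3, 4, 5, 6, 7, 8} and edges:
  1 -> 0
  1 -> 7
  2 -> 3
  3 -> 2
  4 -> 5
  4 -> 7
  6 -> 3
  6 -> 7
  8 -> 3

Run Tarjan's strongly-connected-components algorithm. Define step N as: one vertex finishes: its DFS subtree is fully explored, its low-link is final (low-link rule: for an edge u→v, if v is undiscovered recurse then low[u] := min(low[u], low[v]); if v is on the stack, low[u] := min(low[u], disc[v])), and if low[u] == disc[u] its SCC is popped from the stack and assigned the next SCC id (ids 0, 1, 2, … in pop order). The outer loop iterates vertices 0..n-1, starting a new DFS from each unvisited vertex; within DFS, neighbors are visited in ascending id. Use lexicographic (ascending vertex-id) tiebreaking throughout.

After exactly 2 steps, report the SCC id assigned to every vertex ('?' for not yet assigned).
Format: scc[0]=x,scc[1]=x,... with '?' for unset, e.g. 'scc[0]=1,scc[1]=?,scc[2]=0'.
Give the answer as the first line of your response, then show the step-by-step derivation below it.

scc[0]=0,scc[1]=?,scc[2]=?,scc[3]=?,scc[4]=?,scc[5]=?,scc[6]=?,scc[7]=1,scc[8]=?

step 1: low=(low[0]=0,low[1]=?,low[2]=?,low[3]=?,low[4]=?,low[5]=?,low[6]=?,low[7]=?,low[8]=?); scc=(scc[0]=0,scc[1]=?,scc[2]=?,scc[3]=?,scc[4]=?,scc[5]=?,scc[6]=?,scc[7]=?,scc[8]=?)
step 2: low=(low[0]=0,low[1]=1,low[2]=?,low[3]=?,low[4]=?,low[5]=?,low[6]=?,low[7]=2,low[8]=?); scc=(scc[0]=0,scc[1]=?,scc[2]=?,scc[3]=?,scc[4]=?,scc[5]=?,scc[6]=?,scc[7]=1,scc[8]=?)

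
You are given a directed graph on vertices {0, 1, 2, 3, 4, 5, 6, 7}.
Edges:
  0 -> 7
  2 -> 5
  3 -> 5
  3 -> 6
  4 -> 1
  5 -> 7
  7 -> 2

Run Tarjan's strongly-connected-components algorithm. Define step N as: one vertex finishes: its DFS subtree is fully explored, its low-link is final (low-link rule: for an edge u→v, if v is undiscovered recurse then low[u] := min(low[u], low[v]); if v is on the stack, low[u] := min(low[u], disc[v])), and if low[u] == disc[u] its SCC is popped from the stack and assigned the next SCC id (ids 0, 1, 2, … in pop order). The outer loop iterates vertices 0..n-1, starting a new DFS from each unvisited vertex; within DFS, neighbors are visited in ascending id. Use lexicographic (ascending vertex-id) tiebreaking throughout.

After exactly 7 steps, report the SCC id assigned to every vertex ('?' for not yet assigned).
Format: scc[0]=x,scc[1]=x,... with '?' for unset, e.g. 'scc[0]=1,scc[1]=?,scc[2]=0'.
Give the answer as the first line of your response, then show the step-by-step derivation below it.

scc[0]=1,scc[1]=2,scc[2]=0,scc[3]=4,scc[4]=?,scc[5]=0,scc[6]=3,scc[7]=0

step 1: low=(low[0]=0,low[1]=?,low[2]=2,low[3]=?,low[4]=?,low[5]=1,low[6]=?,low[7]=1); scc=(scc[0]=?,scc[1]=?,scc[2]=?,scc[3]=?,scc[4]=?,scc[5]=?,scc[6]=?,scc[7]=?)
step 2: low=(low[0]=0,low[1]=?,low[2]=1,low[3]=?,low[4]=?,low[5]=1,low[6]=?,low[7]=1); scc=(scc[0]=?,scc[1]=?,scc[2]=?,scc[3]=?,scc[4]=?,scc[5]=?,scc[6]=?,scc[7]=?)
step 3: low=(low[0]=0,low[1]=?,low[2]=1,low[3]=?,low[4]=?,low[5]=1,low[6]=?,low[7]=1); scc=(scc[0]=?,scc[1]=?,scc[2]=0,scc[3]=?,scc[4]=?,scc[5]=0,scc[6]=?,scc[7]=0)
step 4: low=(low[0]=0,low[1]=?,low[2]=1,low[3]=?,low[4]=?,low[5]=1,low[6]=?,low[7]=1); scc=(scc[0]=1,scc[1]=?,scc[2]=0,scc[3]=?,scc[4]=?,scc[5]=0,scc[6]=?,scc[7]=0)
step 5: low=(low[0]=0,low[1]=4,low[2]=1,low[3]=?,low[4]=?,low[5]=1,low[6]=?,low[7]=1); scc=(scc[0]=1,scc[1]=2,scc[2]=0,scc[3]=?,scc[4]=?,scc[5]=0,scc[6]=?,scc[7]=0)
step 6: low=(low[0]=0,low[1]=4,low[2]=1,low[3]=5,low[4]=?,low[5]=1,low[6]=6,low[7]=1); scc=(scc[0]=1,scc[1]=2,scc[2]=0,scc[3]=?,scc[4]=?,scc[5]=0,scc[6]=3,scc[7]=0)
step 7: low=(low[0]=0,low[1]=4,low[2]=1,low[3]=5,low[4]=?,low[5]=1,low[6]=6,low[7]=1); scc=(scc[0]=1,scc[1]=2,scc[2]=0,scc[3]=4,scc[4]=?,scc[5]=0,scc[6]=3,scc[7]=0)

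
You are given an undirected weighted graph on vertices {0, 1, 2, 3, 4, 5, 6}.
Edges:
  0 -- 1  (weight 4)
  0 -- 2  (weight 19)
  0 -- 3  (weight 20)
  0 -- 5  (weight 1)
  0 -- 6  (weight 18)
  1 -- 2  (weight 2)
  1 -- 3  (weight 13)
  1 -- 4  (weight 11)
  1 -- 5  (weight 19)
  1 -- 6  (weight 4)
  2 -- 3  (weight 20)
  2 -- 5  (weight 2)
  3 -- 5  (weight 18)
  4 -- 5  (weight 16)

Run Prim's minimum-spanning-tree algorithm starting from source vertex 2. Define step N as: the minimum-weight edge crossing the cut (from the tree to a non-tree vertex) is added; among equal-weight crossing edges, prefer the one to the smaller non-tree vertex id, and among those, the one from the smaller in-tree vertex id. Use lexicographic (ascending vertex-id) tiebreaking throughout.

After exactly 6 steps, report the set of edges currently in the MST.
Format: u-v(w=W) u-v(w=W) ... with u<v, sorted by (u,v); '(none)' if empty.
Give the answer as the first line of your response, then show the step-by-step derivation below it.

0-5(w=1) 1-2(w=2) 1-3(w=13) 1-4(w=11) 1-6(w=4) 2-5(w=2)

step 1: add edge 1-2 (w=2); MST = {1-2(w=2)}
step 2: add edge 2-5 (w=2); MST = {1-2(w=2) 2-5(w=2)}
step 3: add edge 0-5 (w=1); MST = {0-5(w=1) 1-2(w=2) 2-5(w=2)}
step 4: add edge 1-6 (w=4); MST = {0-5(w=1) 1-2(w=2) 1-6(w=4) 2-5(w=2)}
step 5: add edge 1-4 (w=11); MST = {0-5(w=1) 1-2(w=2) 1-4(w=11) 1-6(w=4) 2-5(w=2)}
step 6: add edge 1-3 (w=13); MST = {0-5(w=1) 1-2(w=2) 1-3(w=13) 1-4(w=11) 1-6(w=4) 2-5(w=2)}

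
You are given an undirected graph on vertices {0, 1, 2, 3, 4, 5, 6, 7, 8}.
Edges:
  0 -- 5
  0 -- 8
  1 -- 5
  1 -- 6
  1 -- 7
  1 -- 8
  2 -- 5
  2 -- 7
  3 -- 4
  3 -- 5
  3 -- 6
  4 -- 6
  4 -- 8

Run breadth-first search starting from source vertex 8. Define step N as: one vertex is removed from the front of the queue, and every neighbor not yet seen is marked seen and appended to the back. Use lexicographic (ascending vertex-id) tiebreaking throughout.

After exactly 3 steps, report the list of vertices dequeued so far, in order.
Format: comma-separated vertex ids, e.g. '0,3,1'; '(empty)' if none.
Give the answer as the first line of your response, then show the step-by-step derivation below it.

8,0,1

step 1: dequeue 8; queue=[0,1,4]; order=8
step 2: dequeue 0; queue=[1,4,5]; order=8,0
step 3: dequeue 1; queue=[4,5,6,7]; order=8,0,1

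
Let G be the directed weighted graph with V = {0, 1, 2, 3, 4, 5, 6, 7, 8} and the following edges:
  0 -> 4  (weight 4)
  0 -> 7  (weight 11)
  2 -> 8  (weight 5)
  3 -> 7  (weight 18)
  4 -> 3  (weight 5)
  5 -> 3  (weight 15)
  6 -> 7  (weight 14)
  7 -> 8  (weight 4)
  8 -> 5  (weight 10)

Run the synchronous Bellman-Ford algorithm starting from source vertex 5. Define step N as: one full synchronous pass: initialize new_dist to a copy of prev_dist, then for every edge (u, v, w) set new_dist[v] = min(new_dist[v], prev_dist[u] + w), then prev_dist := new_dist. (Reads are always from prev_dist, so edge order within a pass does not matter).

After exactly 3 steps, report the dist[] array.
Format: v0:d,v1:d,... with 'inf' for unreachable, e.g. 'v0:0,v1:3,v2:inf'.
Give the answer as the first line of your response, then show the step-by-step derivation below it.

v0:inf,v1:inf,v2:inf,v3:15,v4:inf,v5:0,v6:inf,v7:33,v8:37

step 1: dist = v0:inf,v1:inf,v2:inf,v3:15,v4:inf,v5:0,v6:inf,v7:inf,v8:inf
step 2: dist = v0:inf,v1:inf,v2:inf,v3:15,v4:inf,v5:0,v6:inf,v7:33,v8:inf
step 3: dist = v0:inf,v1:inf,v2:inf,v3:15,v4:inf,v5:0,v6:inf,v7:33,v8:37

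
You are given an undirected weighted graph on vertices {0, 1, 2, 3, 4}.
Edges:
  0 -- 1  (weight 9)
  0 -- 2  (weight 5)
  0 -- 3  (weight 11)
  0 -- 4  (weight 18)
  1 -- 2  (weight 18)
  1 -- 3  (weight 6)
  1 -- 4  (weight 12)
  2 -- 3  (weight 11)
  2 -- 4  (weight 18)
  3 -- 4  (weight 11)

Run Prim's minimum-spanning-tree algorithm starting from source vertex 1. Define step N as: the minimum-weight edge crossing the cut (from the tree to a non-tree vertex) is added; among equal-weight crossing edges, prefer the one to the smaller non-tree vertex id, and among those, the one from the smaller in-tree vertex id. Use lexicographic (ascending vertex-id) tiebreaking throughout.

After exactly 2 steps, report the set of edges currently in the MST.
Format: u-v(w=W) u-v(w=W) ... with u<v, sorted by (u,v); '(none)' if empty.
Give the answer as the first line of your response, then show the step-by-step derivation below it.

0-1(w=9) 1-3(w=6)

step 1: add edge 1-3 (w=6); MST = {1-3(w=6)}
step 2: add edge 0-1 (w=9); MST = {0-1(w=9) 1-3(w=6)}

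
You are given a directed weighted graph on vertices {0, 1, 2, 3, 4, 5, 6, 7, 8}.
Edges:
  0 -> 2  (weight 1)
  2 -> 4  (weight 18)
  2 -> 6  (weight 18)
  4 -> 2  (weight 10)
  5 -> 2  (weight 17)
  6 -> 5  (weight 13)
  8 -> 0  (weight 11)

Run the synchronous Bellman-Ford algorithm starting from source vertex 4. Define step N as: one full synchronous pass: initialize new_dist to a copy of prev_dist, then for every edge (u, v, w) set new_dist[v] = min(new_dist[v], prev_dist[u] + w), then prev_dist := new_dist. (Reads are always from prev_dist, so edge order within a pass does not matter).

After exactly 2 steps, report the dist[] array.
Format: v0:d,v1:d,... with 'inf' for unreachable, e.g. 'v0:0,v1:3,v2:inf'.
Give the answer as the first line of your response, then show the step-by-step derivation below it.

v0:inf,v1:inf,v2:10,v3:inf,v4:0,v5:inf,v6:28,v7:inf,v8:inf

step 1: dist = v0:inf,v1:inf,v2:10,v3:inf,v4:0,v5:inf,v6:inf,v7:inf,v8:inf
step 2: dist = v0:inf,v1:inf,v2:10,v3:inf,v4:0,v5:inf,v6:28,v7:inf,v8:inf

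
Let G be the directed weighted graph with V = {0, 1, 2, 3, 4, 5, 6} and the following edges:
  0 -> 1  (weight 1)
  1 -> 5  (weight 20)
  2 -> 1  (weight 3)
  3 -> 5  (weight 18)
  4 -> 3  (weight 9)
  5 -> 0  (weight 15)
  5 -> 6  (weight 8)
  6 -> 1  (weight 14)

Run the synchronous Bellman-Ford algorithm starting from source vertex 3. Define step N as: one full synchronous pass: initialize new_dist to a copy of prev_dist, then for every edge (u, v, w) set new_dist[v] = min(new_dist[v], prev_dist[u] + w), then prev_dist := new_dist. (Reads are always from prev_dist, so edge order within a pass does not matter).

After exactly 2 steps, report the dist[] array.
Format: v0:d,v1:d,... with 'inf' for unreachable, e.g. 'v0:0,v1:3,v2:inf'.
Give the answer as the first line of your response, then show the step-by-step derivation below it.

v0:33,v1:inf,v2:inf,v3:0,v4:inf,v5:18,v6:26

step 1: dist = v0:inf,v1:inf,v2:inf,v3:0,v4:inf,v5:18,v6:inf
step 2: dist = v0:33,v1:inf,v2:inf,v3:0,v4:inf,v5:18,v6:26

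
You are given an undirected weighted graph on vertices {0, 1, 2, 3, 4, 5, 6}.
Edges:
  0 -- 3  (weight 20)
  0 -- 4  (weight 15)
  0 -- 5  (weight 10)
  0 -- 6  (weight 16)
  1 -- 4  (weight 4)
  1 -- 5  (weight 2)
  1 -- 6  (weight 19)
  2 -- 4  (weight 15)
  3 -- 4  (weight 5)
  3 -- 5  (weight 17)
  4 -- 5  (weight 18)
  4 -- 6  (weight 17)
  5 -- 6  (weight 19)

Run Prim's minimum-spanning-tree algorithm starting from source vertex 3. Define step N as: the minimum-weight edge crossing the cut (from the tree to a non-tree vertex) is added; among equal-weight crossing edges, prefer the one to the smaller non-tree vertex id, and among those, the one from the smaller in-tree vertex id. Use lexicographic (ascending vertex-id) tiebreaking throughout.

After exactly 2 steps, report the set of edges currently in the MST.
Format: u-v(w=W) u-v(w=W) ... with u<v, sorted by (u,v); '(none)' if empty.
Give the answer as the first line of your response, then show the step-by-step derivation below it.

1-4(w=4) 3-4(w=5)

step 1: add edge 3-4 (w=5); MST = {3-4(w=5)}
step 2: add edge 1-4 (w=4); MST = {1-4(w=4) 3-4(w=5)}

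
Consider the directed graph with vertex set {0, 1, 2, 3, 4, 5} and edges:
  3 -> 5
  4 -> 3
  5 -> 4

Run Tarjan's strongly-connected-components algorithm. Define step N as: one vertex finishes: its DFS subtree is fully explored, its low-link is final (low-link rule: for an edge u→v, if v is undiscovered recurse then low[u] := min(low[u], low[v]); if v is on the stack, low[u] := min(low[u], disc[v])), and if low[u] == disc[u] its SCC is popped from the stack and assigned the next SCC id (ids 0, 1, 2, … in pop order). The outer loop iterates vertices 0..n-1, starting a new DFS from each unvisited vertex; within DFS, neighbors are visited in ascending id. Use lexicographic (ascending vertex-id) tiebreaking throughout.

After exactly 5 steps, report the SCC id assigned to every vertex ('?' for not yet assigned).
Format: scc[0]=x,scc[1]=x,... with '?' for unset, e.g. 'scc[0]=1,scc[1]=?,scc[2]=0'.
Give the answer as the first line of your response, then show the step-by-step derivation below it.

scc[0]=0,scc[1]=1,scc[2]=2,scc[3]=?,scc[4]=?,scc[5]=?

step 1: low=(low[0]=0,low[1]=?,low[2]=?,low[3]=?,low[4]=?,low[5]=?); scc=(scc[0]=0,scc[1]=?,scc[2]=?,scc[3]=?,scc[4]=?,scc[5]=?)
step 2: low=(low[0]=0,low[1]=1,low[2]=?,low[3]=?,low[4]=?,low[5]=?); scc=(scc[0]=0,scc[1]=1,scc[2]=?,scc[3]=?,scc[4]=?,scc[5]=?)
step 3: low=(low[0]=0,low[1]=1,low[2]=2,low[3]=?,low[4]=?,low[5]=?); scc=(scc[0]=0,scc[1]=1,scc[2]=2,scc[3]=?,scc[4]=?,scc[5]=?)
step 4: low=(low[0]=0,low[1]=1,low[2]=2,low[3]=3,low[4]=3,low[5]=4); scc=(scc[0]=0,scc[1]=1,scc[2]=2,scc[3]=?,scc[4]=?,scc[5]=?)
step 5: low=(low[0]=0,low[1]=1,low[2]=2,low[3]=3,low[4]=3,low[5]=3); scc=(scc[0]=0,scc[1]=1,scc[2]=2,scc[3]=?,scc[4]=?,scc[5]=?)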